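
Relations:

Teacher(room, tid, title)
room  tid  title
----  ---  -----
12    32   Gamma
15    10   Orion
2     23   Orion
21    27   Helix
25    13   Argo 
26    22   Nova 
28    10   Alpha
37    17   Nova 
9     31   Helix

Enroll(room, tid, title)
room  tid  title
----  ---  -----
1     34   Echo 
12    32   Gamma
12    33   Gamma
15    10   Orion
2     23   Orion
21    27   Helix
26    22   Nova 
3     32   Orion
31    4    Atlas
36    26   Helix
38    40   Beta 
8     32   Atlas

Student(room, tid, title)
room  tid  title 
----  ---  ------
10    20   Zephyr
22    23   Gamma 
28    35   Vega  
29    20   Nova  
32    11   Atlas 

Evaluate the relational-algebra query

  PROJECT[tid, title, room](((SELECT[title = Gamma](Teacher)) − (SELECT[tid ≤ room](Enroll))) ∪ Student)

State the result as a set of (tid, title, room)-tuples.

Filtering on title = Gamma leaves {(12, 32, Gamma)}.
Filtering on tid ≤ room leaves {(15, 10, Orion), (26, 22, Nova), (31, 4, Atlas), (36, 26, Helix)}.
Difference: {(12, 32, Gamma)} with {(15, 10, Orion), (26, 22, Nova), (31, 4, Atlas), (36, 26, Helix)} → {(12, 32, Gamma)}
Union: {(12, 32, Gamma)} with {(10, 20, Zephyr), (22, 23, Gamma), (28, 35, Vega), (29, 20, Nova), (32, 11, Atlas)} → {(10, 20, Zephyr), (12, 32, Gamma), (22, 23, Gamma), (28, 35, Vega), (29, 20, Nova), (32, 11, Atlas)}
Projecting to tid, title, room: {(11, Atlas, 32), (20, Nova, 29), (20, Zephyr, 10), (23, Gamma, 22), (32, Gamma, 12), (35, Vega, 28)}

{(11, Atlas, 32), (20, Nova, 29), (20, Zephyr, 10), (23, Gamma, 22), (32, Gamma, 12), (35, Vega, 28)}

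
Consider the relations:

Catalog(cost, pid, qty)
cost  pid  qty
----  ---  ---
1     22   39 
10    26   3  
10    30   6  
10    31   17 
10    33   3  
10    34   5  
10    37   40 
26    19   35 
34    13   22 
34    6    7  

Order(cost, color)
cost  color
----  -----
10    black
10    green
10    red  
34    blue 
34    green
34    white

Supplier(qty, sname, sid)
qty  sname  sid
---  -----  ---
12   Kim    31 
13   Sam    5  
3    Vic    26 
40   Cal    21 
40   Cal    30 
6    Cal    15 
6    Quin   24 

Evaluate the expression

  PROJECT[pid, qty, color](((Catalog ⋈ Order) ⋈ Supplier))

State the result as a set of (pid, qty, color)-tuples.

Joining Catalog and Order on cost yields {(10, 26, 3, black), (10, 26, 3, green), (10, 26, 3, red), (10, 30, 6, black), (10, 30, 6, green), (10, 30, 6, red), (10, 31, 17, black), (10, 31, 17, green), (10, 31, 17, red), (10, 33, 3, black), (10, 33, 3, green), (10, 33, 3, red), (10, 34, 5, black), (10, 34, 5, green), (10, 34, 5, red), (10, 37, 40, black), (10, 37, 40, green), (10, 37, 40, red), (34, 13, 22, blue), (34, 13, 22, green), (34, 13, 22, white), (34, 6, 7, blue), (34, 6, 7, green), (34, 6, 7, white)}.
Joining (Catalog ⋈ Order) and Supplier on qty yields {(10, 26, 3, black, Vic, 26), (10, 26, 3, green, Vic, 26), (10, 26, 3, red, Vic, 26), (10, 30, 6, black, Cal, 15), (10, 30, 6, black, Quin, 24), (10, 30, 6, green, Cal, 15), (10, 30, 6, green, Quin, 24), (10, 30, 6, red, Cal, 15), (10, 30, 6, red, Quin, 24), (10, 33, 3, black, Vic, 26), (10, 33, 3, green, Vic, 26), (10, 33, 3, red, Vic, 26), (10, 37, 40, black, Cal, 21), (10, 37, 40, black, Cal, 30), (10, 37, 40, green, Cal, 21), (10, 37, 40, green, Cal, 30), (10, 37, 40, red, Cal, 21), (10, 37, 40, red, Cal, 30)}.
Projecting to pid, qty, color (6 duplicate(s) eliminated): {(26, 3, black), (26, 3, green), (26, 3, red), (30, 6, black), (30, 6, green), (30, 6, red), (33, 3, black), (33, 3, green), (33, 3, red), (37, 40, black), (37, 40, green), (37, 40, red)}

{(26, 3, black), (26, 3, green), (26, 3, red), (30, 6, black), (30, 6, green), (30, 6, red), (33, 3, black), (33, 3, green), (33, 3, red), (37, 40, black), (37, 40, green), (37, 40, red)}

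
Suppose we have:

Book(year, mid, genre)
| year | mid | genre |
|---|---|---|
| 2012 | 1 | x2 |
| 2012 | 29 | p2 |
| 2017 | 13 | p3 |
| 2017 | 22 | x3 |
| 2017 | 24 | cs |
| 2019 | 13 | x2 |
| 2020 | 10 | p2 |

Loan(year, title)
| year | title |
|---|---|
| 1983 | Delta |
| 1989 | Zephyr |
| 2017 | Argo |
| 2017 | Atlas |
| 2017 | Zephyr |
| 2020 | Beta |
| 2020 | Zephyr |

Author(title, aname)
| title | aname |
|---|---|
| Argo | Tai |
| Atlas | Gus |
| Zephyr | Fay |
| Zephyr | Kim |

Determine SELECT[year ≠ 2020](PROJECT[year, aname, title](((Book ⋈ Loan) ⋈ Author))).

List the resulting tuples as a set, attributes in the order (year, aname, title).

Joining Book and Loan on year yields {(2017, 13, p3, Argo), (2017, 13, p3, Atlas), (2017, 13, p3, Zephyr), (2017, 22, x3, Argo), (2017, 22, x3, Atlas), (2017, 22, x3, Zephyr), (2017, 24, cs, Argo), (2017, 24, cs, Atlas), (2017, 24, cs, Zephyr), (2020, 10, p2, Beta), (2020, 10, p2, Zephyr)}.
Joining (Book ⋈ Loan) and Author on title yields {(2017, 13, p3, Argo, Tai), (2017, 13, p3, Atlas, Gus), (2017, 13, p3, Zephyr, Fay), (2017, 13, p3, Zephyr, Kim), (2017, 22, x3, Argo, Tai), (2017, 22, x3, Atlas, Gus), (2017, 22, x3, Zephyr, Fay), (2017, 22, x3, Zephyr, Kim), (2017, 24, cs, Argo, Tai), (2017, 24, cs, Atlas, Gus), (2017, 24, cs, Zephyr, Fay), (2017, 24, cs, Zephyr, Kim), (2020, 10, p2, Zephyr, Fay), (2020, 10, p2, Zephyr, Kim)}.
Keep only column(s) year, aname, title (8 duplicate(s) eliminated): {(2017, Fay, Zephyr), (2017, Gus, Atlas), (2017, Kim, Zephyr), (2017, Tai, Argo), (2020, Fay, Zephyr), (2020, Kim, Zephyr)}
Selection year ≠ 2020: {(2017, Fay, Zephyr), (2017, Gus, Atlas), (2017, Kim, Zephyr), (2017, Tai, Argo)}

{(2017, Fay, Zephyr), (2017, Gus, Atlas), (2017, Kim, Zephyr), (2017, Tai, Argo)}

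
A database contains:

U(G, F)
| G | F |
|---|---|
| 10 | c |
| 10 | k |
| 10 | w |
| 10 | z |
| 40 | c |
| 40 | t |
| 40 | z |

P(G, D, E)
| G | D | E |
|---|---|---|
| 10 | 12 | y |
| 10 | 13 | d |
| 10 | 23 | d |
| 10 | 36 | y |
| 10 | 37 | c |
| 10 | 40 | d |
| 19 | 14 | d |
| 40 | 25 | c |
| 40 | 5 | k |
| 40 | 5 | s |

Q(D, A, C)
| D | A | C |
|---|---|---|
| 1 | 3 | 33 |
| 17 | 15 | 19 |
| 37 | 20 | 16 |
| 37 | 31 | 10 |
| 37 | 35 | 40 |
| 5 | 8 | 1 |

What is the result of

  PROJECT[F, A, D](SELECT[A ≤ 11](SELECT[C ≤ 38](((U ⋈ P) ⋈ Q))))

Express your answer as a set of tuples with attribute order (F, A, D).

{(c, 8, 5), (t, 8, 5), (z, 8, 5)}

Natural join on G: {(10, c, 12, y), (10, c, 13, d), (10, c, 23, d), (10, c, 36, y), (10, c, 37, c), (10, c, 40, d), (10, k, 12, y), (10, k, 13, d), (10, k, 23, d), (10, k, 36, y), (10, k, 37, c), (10, k, 40, d), (10, w, 12, y), (10, w, 13, d), (10, w, 23, d), (10, w, 36, y), (10, w, 37, c), (10, w, 40, d), (10, z, 12, y), (10, z, 13, d), (10, z, 23, d), (10, z, 36, y), (10, z, 37, c), (10, z, 40, d), (40, c, 25, c), (40, c, 5, k), (40, c, 5, s), (40, t, 25, c), (40, t, 5, k), (40, t, 5, s), (40, z, 25, c), (40, z, 5, k), (40, z, 5, s)}
Natural join on D: {(10, c, 37, c, 20, 16), (10, c, 37, c, 31, 10), (10, c, 37, c, 35, 40), (10, k, 37, c, 20, 16), (10, k, 37, c, 31, 10), (10, k, 37, c, 35, 40), (10, w, 37, c, 20, 16), (10, w, 37, c, 31, 10), (10, w, 37, c, 35, 40), (10, z, 37, c, 20, 16), (10, z, 37, c, 31, 10), (10, z, 37, c, 35, 40), (40, c, 5, k, 8, 1), (40, c, 5, s, 8, 1), (40, t, 5, k, 8, 1), (40, t, 5, s, 8, 1), (40, z, 5, k, 8, 1), (40, z, 5, s, 8, 1)}
Filtering on C ≤ 38 leaves {(10, c, 37, c, 20, 16), (10, c, 37, c, 31, 10), (10, k, 37, c, 20, 16), (10, k, 37, c, 31, 10), (10, w, 37, c, 20, 16), (10, w, 37, c, 31, 10), (10, z, 37, c, 20, 16), (10, z, 37, c, 31, 10), (40, c, 5, k, 8, 1), (40, c, 5, s, 8, 1), (40, t, 5, k, 8, 1), (40, t, 5, s, 8, 1), (40, z, 5, k, 8, 1), (40, z, 5, s, 8, 1)}.
Filtering on A ≤ 11 leaves {(40, c, 5, k, 8, 1), (40, c, 5, s, 8, 1), (40, t, 5, k, 8, 1), (40, t, 5, s, 8, 1), (40, z, 5, k, 8, 1), (40, z, 5, s, 8, 1)}.
π[F, A, D]: project onto (F, A, D) (3 duplicate(s) eliminated) → {(c, 8, 5), (t, 8, 5), (z, 8, 5)}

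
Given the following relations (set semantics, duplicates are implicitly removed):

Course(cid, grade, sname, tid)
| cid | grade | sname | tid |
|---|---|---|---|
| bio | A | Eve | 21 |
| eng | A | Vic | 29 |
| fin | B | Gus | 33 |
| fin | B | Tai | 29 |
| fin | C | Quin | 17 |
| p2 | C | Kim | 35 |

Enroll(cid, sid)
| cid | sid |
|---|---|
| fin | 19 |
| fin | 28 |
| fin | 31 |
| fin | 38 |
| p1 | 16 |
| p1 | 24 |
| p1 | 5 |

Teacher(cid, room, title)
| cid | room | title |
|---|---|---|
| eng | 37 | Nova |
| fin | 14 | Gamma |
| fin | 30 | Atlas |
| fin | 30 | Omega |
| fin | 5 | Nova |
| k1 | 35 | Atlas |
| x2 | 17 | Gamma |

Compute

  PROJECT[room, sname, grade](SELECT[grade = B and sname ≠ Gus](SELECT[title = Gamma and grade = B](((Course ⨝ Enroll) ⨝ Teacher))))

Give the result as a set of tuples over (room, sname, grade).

{(14, Tai, B)}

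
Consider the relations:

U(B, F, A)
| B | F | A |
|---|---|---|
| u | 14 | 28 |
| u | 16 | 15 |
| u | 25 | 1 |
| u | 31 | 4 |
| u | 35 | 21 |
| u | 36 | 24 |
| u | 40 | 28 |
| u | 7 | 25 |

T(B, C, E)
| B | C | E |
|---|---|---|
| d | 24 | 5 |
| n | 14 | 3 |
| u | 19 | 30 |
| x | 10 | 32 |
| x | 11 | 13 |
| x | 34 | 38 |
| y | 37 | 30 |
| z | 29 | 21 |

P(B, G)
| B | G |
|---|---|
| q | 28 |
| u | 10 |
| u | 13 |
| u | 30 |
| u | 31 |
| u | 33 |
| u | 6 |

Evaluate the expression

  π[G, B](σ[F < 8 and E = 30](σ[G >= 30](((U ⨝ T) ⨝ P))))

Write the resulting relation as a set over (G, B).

{(30, u), (31, u), (33, u)}

U ⋈ T (natural join on B): {(u, 14, 28, 19, 30), (u, 16, 15, 19, 30), (u, 25, 1, 19, 30), (u, 31, 4, 19, 30), (u, 35, 21, 19, 30), (u, 36, 24, 19, 30), (u, 40, 28, 19, 30), (u, 7, 25, 19, 30)}
(U ⨝ T) ⋈ P (natural join on B): {(u, 14, 28, 19, 30, 10), (u, 14, 28, 19, 30, 13), (u, 14, 28, 19, 30, 30), (u, 14, 28, 19, 30, 31), (u, 14, 28, 19, 30, 33), (u, 14, 28, 19, 30, 6), (u, 16, 15, 19, 30, 10), (u, 16, 15, 19, 30, 13), (u, 16, 15, 19, 30, 30), (u, 16, 15, 19, 30, 31), (u, 16, 15, 19, 30, 33), (u, 16, 15, 19, 30, 6), (u, 25, 1, 19, 30, 10), (u, 25, 1, 19, 30, 13), (u, 25, 1, 19, 30, 30), (u, 25, 1, 19, 30, 31), (u, 25, 1, 19, 30, 33), (u, 25, 1, 19, 30, 6), (u, 31, 4, 19, 30, 10), (u, 31, 4, 19, 30, 13), (u, 31, 4, 19, 30, 30), (u, 31, 4, 19, 30, 31), (u, 31, 4, 19, 30, 33), (u, 31, 4, 19, 30, 6), (u, 35, 21, 19, 30, 10), (u, 35, 21, 19, 30, 13), (u, 35, 21, 19, 30, 30), (u, 35, 21, 19, 30, 31), (u, 35, 21, 19, 30, 33), (u, 35, 21, 19, 30, 6), (u, 36, 24, 19, 30, 10), (u, 36, 24, 19, 30, 13), (u, 36, 24, 19, 30, 30), (u, 36, 24, 19, 30, 31), (u, 36, 24, 19, 30, 33), (u, 36, 24, 19, 30, 6), (u, 40, 28, 19, 30, 10), (u, 40, 28, 19, 30, 13), (u, 40, 28, 19, 30, 30), (u, 40, 28, 19, 30, 31), (u, 40, 28, 19, 30, 33), (u, 40, 28, 19, 30, 6), (u, 7, 25, 19, 30, 10), (u, 7, 25, 19, 30, 13), (u, 7, 25, 19, 30, 30), (u, 7, 25, 19, 30, 31), (u, 7, 25, 19, 30, 33), (u, 7, 25, 19, 30, 6)}
Selection G >= 30: {(u, 14, 28, 19, 30, 30), (u, 14, 28, 19, 30, 31), (u, 14, 28, 19, 30, 33), (u, 16, 15, 19, 30, 30), (u, 16, 15, 19, 30, 31), (u, 16, 15, 19, 30, 33), (u, 25, 1, 19, 30, 30), (u, 25, 1, 19, 30, 31), (u, 25, 1, 19, 30, 33), (u, 31, 4, 19, 30, 30), (u, 31, 4, 19, 30, 31), (u, 31, 4, 19, 30, 33), (u, 35, 21, 19, 30, 30), (u, 35, 21, 19, 30, 31), (u, 35, 21, 19, 30, 33), (u, 36, 24, 19, 30, 30), (u, 36, 24, 19, 30, 31), (u, 36, 24, 19, 30, 33), (u, 40, 28, 19, 30, 30), (u, 40, 28, 19, 30, 31), (u, 40, 28, 19, 30, 33), (u, 7, 25, 19, 30, 30), (u, 7, 25, 19, 30, 31), (u, 7, 25, 19, 30, 33)}
Selection F < 8 and E = 30: {(u, 7, 25, 19, 30, 30), (u, 7, 25, 19, 30, 31), (u, 7, 25, 19, 30, 33)}
Projecting to G, B: {(30, u), (31, u), (33, u)}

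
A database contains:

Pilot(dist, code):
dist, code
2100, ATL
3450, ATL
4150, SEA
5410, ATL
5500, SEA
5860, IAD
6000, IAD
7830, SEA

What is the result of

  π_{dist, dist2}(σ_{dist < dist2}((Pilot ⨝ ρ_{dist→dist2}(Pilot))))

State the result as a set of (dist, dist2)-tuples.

{(2100, 3450), (2100, 5410), (3450, 5410), (4150, 5500), (4150, 7830), (5500, 7830), (5860, 6000)}

ρ[dist→dist2]: schema becomes (dist2, code); tuples unchanged.
Pilot ⋈ ρ_{dist→dist2}(Pilot) (natural join on code): {(2100, ATL, 2100), (2100, ATL, 3450), (2100, ATL, 5410), (3450, ATL, 2100), (3450, ATL, 3450), (3450, ATL, 5410), (4150, SEA, 4150), (4150, SEA, 5500), (4150, SEA, 7830), (5410, ATL, 2100), (5410, ATL, 3450), (5410, ATL, 5410), (5500, SEA, 4150), (5500, SEA, 5500), (5500, SEA, 7830), (5860, IAD, 5860), (5860, IAD, 6000), (6000, IAD, 5860), (6000, IAD, 6000), (7830, SEA, 4150), (7830, SEA, 5500), (7830, SEA, 7830)}
Apply σ_{dist < dist2}; surviving tuples: {(2100, ATL, 3450), (2100, ATL, 5410), (3450, ATL, 5410), (4150, SEA, 5500), (4150, SEA, 7830), (5500, SEA, 7830), (5860, IAD, 6000)}
Projecting to dist, dist2: {(2100, 3450), (2100, 5410), (3450, 5410), (4150, 5500), (4150, 7830), (5500, 7830), (5860, 6000)}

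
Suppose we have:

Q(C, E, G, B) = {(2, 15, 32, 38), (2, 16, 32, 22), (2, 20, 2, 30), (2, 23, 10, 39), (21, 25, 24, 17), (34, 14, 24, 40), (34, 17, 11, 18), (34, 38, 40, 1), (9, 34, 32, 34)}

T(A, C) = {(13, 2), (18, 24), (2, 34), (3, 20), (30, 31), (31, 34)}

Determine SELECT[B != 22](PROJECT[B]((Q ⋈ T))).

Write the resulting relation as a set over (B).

{1, 18, 30, 38, 39, 40}

Q ⋈ T (natural join on C): {(2, 15, 32, 38, 13), (2, 16, 32, 22, 13), (2, 20, 2, 30, 13), (2, 23, 10, 39, 13), (34, 14, 24, 40, 2), (34, 14, 24, 40, 31), (34, 17, 11, 18, 2), (34, 17, 11, 18, 31), (34, 38, 40, 1, 2), (34, 38, 40, 1, 31)}
π[B]: project onto (B) (3 duplicate(s) eliminated) → {1, 18, 22, 30, 38, 39, 40}
σ[B != 22]: keep tuples satisfying B != 22 → {1, 18, 30, 38, 39, 40}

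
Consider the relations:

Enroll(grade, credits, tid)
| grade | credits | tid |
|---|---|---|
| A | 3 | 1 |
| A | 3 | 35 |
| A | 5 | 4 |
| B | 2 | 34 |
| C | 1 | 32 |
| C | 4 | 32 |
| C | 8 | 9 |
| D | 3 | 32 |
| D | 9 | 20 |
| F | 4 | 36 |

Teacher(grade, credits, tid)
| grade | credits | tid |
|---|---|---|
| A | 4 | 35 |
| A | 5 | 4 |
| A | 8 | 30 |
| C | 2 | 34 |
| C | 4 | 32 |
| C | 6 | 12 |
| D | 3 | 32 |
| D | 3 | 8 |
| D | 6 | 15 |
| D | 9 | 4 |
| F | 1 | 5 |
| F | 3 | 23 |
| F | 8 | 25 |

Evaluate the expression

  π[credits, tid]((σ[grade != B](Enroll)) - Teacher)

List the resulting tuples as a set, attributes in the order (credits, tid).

Apply σ_{grade != B}; surviving tuples: {(A, 3, 1), (A, 3, 35), (A, 5, 4), (C, 1, 32), (C, 4, 32), (C, 8, 9), (D, 3, 32), (D, 9, 20), (F, 4, 36)}
Taking the difference: {(A, 3, 1), (A, 3, 35), (C, 1, 32), (C, 8, 9), (D, 9, 20), (F, 4, 36)}
Keep only column(s) credits, tid: {(1, 32), (3, 1), (3, 35), (4, 36), (8, 9), (9, 20)}

{(1, 32), (3, 1), (3, 35), (4, 36), (8, 9), (9, 20)}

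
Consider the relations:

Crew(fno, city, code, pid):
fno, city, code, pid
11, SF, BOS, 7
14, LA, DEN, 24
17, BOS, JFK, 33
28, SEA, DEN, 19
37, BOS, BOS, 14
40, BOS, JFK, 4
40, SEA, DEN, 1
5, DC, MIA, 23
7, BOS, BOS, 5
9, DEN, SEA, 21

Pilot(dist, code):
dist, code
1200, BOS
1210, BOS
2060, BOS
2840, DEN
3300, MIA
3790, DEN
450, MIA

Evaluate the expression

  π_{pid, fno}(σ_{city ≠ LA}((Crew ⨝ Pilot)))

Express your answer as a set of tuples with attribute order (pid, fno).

Crew ⋈ Pilot (natural join on code): {(11, SF, BOS, 7, 1200), (11, SF, BOS, 7, 1210), (11, SF, BOS, 7, 2060), (14, LA, DEN, 24, 2840), (14, LA, DEN, 24, 3790), (28, SEA, DEN, 19, 2840), (28, SEA, DEN, 19, 3790), (37, BOS, BOS, 14, 1200), (37, BOS, BOS, 14, 1210), (37, BOS, BOS, 14, 2060), (40, SEA, DEN, 1, 2840), (40, SEA, DEN, 1, 3790), (5, DC, MIA, 23, 3300), (5, DC, MIA, 23, 450), (7, BOS, BOS, 5, 1200), (7, BOS, BOS, 5, 1210), (7, BOS, BOS, 5, 2060)}
Filtering on city ≠ LA leaves {(11, SF, BOS, 7, 1200), (11, SF, BOS, 7, 1210), (11, SF, BOS, 7, 2060), (28, SEA, DEN, 19, 2840), (28, SEA, DEN, 19, 3790), (37, BOS, BOS, 14, 1200), (37, BOS, BOS, 14, 1210), (37, BOS, BOS, 14, 2060), (40, SEA, DEN, 1, 2840), (40, SEA, DEN, 1, 3790), (5, DC, MIA, 23, 3300), (5, DC, MIA, 23, 450), (7, BOS, BOS, 5, 1200), (7, BOS, BOS, 5, 1210), (7, BOS, BOS, 5, 2060)}.
Projecting to pid, fno (9 duplicate(s) eliminated): {(1, 40), (14, 37), (19, 28), (23, 5), (5, 7), (7, 11)}

{(1, 40), (14, 37), (19, 28), (23, 5), (5, 7), (7, 11)}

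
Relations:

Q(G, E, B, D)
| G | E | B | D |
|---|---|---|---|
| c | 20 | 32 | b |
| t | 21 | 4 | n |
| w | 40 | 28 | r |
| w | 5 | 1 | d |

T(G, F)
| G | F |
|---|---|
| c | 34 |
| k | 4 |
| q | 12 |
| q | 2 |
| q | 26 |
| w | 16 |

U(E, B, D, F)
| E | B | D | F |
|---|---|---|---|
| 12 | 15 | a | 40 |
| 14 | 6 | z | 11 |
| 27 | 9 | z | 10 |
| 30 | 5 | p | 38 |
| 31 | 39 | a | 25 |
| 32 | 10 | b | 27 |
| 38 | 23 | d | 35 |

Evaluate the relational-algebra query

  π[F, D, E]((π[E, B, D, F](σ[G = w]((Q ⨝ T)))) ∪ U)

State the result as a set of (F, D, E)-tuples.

{(10, z, 27), (11, z, 14), (16, d, 5), (16, r, 40), (25, a, 31), (27, b, 32), (35, d, 38), (38, p, 30), (40, a, 12)}

Joining Q and T on G yields {(c, 20, 32, b, 34), (w, 40, 28, r, 16), (w, 5, 1, d, 16)}.
Apply σ_{G = w}; surviving tuples: {(w, 40, 28, r, 16), (w, 5, 1, d, 16)}
π[E, B, D, F]: project onto (E, B, D, F) → {(40, 28, r, 16), (5, 1, d, 16)}
Union: {(40, 28, r, 16), (5, 1, d, 16)} with {(12, 15, a, 40), (14, 6, z, 11), (27, 9, z, 10), (30, 5, p, 38), (31, 39, a, 25), (32, 10, b, 27), (38, 23, d, 35)} → {(12, 15, a, 40), (14, 6, z, 11), (27, 9, z, 10), (30, 5, p, 38), (31, 39, a, 25), (32, 10, b, 27), (38, 23, d, 35), (40, 28, r, 16), (5, 1, d, 16)}
π[F, D, E]: project onto (F, D, E) → {(10, z, 27), (11, z, 14), (16, d, 5), (16, r, 40), (25, a, 31), (27, b, 32), (35, d, 38), (38, p, 30), (40, a, 12)}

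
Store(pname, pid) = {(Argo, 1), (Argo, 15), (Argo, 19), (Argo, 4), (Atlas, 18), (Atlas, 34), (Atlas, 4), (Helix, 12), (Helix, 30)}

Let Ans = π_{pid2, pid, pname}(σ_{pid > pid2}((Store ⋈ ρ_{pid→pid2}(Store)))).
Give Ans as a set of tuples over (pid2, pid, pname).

ρ[pid→pid2]: schema becomes (pname, pid2); tuples unchanged.
Natural join on pname: {(Argo, 1, 1), (Argo, 1, 15), (Argo, 1, 19), (Argo, 1, 4), (Argo, 15, 1), (Argo, 15, 15), (Argo, 15, 19), (Argo, 15, 4), (Argo, 19, 1), (Argo, 19, 15), (Argo, 19, 19), (Argo, 19, 4), (Argo, 4, 1), (Argo, 4, 15), (Argo, 4, 19), (Argo, 4, 4), (Atlas, 18, 18), (Atlas, 18, 34), (Atlas, 18, 4), (Atlas, 34, 18), (Atlas, 34, 34), (Atlas, 34, 4), (Atlas, 4, 18), (Atlas, 4, 34), (Atlas, 4, 4), (Helix, 12, 12), (Helix, 12, 30), (Helix, 30, 12), (Helix, 30, 30)}
Selection pid > pid2: {(Argo, 15, 1), (Argo, 15, 4), (Argo, 19, 1), (Argo, 19, 15), (Argo, 19, 4), (Argo, 4, 1), (Atlas, 18, 4), (Atlas, 34, 18), (Atlas, 34, 4), (Helix, 30, 12)}
Keep only column(s) pid2, pid, pname: {(1, 15, Argo), (1, 19, Argo), (1, 4, Argo), (12, 30, Helix), (15, 19, Argo), (18, 34, Atlas), (4, 15, Argo), (4, 18, Atlas), (4, 19, Argo), (4, 34, Atlas)}

{(1, 15, Argo), (1, 19, Argo), (1, 4, Argo), (12, 30, Helix), (15, 19, Argo), (18, 34, Atlas), (4, 15, Argo), (4, 18, Atlas), (4, 19, Argo), (4, 34, Atlas)}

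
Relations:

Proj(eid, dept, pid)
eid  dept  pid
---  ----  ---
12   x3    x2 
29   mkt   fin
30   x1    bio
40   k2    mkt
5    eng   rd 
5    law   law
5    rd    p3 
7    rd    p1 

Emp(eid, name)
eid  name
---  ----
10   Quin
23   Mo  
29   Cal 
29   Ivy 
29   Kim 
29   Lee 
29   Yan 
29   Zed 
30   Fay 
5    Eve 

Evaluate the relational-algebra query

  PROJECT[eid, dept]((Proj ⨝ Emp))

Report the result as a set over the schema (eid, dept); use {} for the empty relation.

Joining Proj and Emp on eid yields {(29, mkt, fin, Cal), (29, mkt, fin, Ivy), (29, mkt, fin, Kim), (29, mkt, fin, Lee), (29, mkt, fin, Yan), (29, mkt, fin, Zed), (30, x1, bio, Fay), (5, eng, rd, Eve), (5, law, law, Eve), (5, rd, p3, Eve)}.
π[eid, dept]: project onto (eid, dept) (5 duplicate(s) eliminated) → {(29, mkt), (30, x1), (5, eng), (5, law), (5, rd)}

{(29, mkt), (30, x1), (5, eng), (5, law), (5, rd)}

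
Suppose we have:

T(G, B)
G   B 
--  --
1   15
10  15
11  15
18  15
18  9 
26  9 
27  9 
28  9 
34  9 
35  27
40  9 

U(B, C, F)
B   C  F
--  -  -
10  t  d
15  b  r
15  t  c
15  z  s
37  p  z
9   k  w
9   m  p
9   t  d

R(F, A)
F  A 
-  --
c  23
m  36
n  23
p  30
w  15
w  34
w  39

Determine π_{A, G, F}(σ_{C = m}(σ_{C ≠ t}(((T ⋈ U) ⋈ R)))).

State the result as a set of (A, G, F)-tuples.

Joining T and U on B yields {(1, 15, b, r), (1, 15, t, c), (1, 15, z, s), (10, 15, b, r), (10, 15, t, c), (10, 15, z, s), (11, 15, b, r), (11, 15, t, c), (11, 15, z, s), (18, 15, b, r), (18, 15, t, c), (18, 15, z, s), (18, 9, k, w), (18, 9, m, p), (18, 9, t, d), (26, 9, k, w), (26, 9, m, p), (26, 9, t, d), (27, 9, k, w), (27, 9, m, p), (27, 9, t, d), (28, 9, k, w), (28, 9, m, p), (28, 9, t, d), (34, 9, k, w), (34, 9, m, p), (34, 9, t, d), (40, 9, k, w), (40, 9, m, p), (40, 9, t, d)}.
Joining (T ⋈ U) and R on F yields {(1, 15, t, c, 23), (10, 15, t, c, 23), (11, 15, t, c, 23), (18, 15, t, c, 23), (18, 9, k, w, 15), (18, 9, k, w, 34), (18, 9, k, w, 39), (18, 9, m, p, 30), (26, 9, k, w, 15), (26, 9, k, w, 34), (26, 9, k, w, 39), (26, 9, m, p, 30), (27, 9, k, w, 15), (27, 9, k, w, 34), (27, 9, k, w, 39), (27, 9, m, p, 30), (28, 9, k, w, 15), (28, 9, k, w, 34), (28, 9, k, w, 39), (28, 9, m, p, 30), (34, 9, k, w, 15), (34, 9, k, w, 34), (34, 9, k, w, 39), (34, 9, m, p, 30), (40, 9, k, w, 15), (40, 9, k, w, 34), (40, 9, k, w, 39), (40, 9, m, p, 30)}.
Selection C ≠ t: {(18, 9, k, w, 15), (18, 9, k, w, 34), (18, 9, k, w, 39), (18, 9, m, p, 30), (26, 9, k, w, 15), (26, 9, k, w, 34), (26, 9, k, w, 39), (26, 9, m, p, 30), (27, 9, k, w, 15), (27, 9, k, w, 34), (27, 9, k, w, 39), (27, 9, m, p, 30), (28, 9, k, w, 15), (28, 9, k, w, 34), (28, 9, k, w, 39), (28, 9, m, p, 30), (34, 9, k, w, 15), (34, 9, k, w, 34), (34, 9, k, w, 39), (34, 9, m, p, 30), (40, 9, k, w, 15), (40, 9, k, w, 34), (40, 9, k, w, 39), (40, 9, m, p, 30)}
Selection C = m: {(18, 9, m, p, 30), (26, 9, m, p, 30), (27, 9, m, p, 30), (28, 9, m, p, 30), (34, 9, m, p, 30), (40, 9, m, p, 30)}
π[A, G, F]: project onto (A, G, F) → {(30, 18, p), (30, 26, p), (30, 27, p), (30, 28, p), (30, 34, p), (30, 40, p)}

{(30, 18, p), (30, 26, p), (30, 27, p), (30, 28, p), (30, 34, p), (30, 40, p)}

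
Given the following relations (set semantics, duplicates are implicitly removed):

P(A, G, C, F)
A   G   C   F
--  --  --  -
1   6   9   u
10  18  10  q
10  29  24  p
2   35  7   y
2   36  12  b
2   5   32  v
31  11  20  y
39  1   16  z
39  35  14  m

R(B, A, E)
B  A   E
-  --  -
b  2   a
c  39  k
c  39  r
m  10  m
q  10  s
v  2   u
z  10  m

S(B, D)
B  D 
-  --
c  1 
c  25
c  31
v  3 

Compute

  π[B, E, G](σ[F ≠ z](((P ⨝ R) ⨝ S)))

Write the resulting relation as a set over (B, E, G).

{(c, k, 35), (c, r, 35), (v, u, 35), (v, u, 36), (v, u, 5)}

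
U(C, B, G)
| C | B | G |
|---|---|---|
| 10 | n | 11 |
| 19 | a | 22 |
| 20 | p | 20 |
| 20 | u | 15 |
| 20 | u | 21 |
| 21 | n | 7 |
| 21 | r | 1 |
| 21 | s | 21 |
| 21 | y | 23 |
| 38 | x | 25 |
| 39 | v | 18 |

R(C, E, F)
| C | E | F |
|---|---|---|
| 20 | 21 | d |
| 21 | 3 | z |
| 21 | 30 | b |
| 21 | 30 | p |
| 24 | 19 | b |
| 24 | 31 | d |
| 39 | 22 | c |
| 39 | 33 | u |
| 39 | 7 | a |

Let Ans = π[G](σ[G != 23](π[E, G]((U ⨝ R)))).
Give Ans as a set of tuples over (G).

{1, 15, 18, 20, 21, 7}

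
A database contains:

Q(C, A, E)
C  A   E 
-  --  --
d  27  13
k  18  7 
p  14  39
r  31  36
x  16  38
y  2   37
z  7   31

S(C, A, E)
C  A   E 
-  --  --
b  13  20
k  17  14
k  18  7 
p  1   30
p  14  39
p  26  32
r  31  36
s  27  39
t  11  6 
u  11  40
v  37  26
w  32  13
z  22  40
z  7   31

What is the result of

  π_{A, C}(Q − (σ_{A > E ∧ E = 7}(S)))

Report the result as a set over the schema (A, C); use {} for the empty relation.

σ[A > E ∧ E = 7]: keep tuples satisfying A > E ∧ E = 7 → {(k, 18, 7)}
Set difference of the two operands is {(d, 27, 13), (p, 14, 39), (r, 31, 36), (x, 16, 38), (y, 2, 37), (z, 7, 31)}.
Keep only column(s) A, C: {(14, p), (16, x), (2, y), (27, d), (31, r), (7, z)}

{(14, p), (16, x), (2, y), (27, d), (31, r), (7, z)}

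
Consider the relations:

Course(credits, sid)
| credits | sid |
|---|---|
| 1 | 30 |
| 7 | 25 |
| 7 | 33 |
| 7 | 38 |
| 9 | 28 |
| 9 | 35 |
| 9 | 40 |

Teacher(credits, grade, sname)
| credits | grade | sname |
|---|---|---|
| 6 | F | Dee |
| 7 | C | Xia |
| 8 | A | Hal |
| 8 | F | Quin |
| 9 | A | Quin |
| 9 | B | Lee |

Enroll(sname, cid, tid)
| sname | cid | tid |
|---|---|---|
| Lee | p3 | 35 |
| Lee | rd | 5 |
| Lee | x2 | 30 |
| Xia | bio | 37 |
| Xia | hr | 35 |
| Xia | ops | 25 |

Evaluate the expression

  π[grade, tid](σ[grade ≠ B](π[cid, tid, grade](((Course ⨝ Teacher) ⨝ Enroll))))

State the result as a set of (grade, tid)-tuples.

{(C, 25), (C, 35), (C, 37)}

Natural join on credits: {(7, 25, C, Xia), (7, 33, C, Xia), (7, 38, C, Xia), (9, 28, A, Quin), (9, 28, B, Lee), (9, 35, A, Quin), (9, 35, B, Lee), (9, 40, A, Quin), (9, 40, B, Lee)}
Natural join on sname: {(7, 25, C, Xia, bio, 37), (7, 25, C, Xia, hr, 35), (7, 25, C, Xia, ops, 25), (7, 33, C, Xia, bio, 37), (7, 33, C, Xia, hr, 35), (7, 33, C, Xia, ops, 25), (7, 38, C, Xia, bio, 37), (7, 38, C, Xia, hr, 35), (7, 38, C, Xia, ops, 25), (9, 28, B, Lee, p3, 35), (9, 28, B, Lee, rd, 5), (9, 28, B, Lee, x2, 30), (9, 35, B, Lee, p3, 35), (9, 35, B, Lee, rd, 5), (9, 35, B, Lee, x2, 30), (9, 40, B, Lee, p3, 35), (9, 40, B, Lee, rd, 5), (9, 40, B, Lee, x2, 30)}
Projecting to cid, tid, grade (12 duplicate(s) eliminated): {(bio, 37, C), (hr, 35, C), (ops, 25, C), (p3, 35, B), (rd, 5, B), (x2, 30, B)}
Apply σ_{grade ≠ B}; surviving tuples: {(bio, 37, C), (hr, 35, C), (ops, 25, C)}
Projecting to grade, tid: {(C, 25), (C, 35), (C, 37)}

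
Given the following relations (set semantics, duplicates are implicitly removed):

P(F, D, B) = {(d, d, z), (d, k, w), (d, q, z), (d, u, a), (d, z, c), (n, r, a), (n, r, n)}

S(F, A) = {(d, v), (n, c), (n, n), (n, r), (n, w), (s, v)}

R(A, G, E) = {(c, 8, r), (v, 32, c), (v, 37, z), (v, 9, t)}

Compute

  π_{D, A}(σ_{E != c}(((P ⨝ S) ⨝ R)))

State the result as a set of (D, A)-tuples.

Joining P and S on F yields {(d, d, z, v), (d, k, w, v), (d, q, z, v), (d, u, a, v), (d, z, c, v), (n, r, a, c), (n, r, a, n), (n, r, a, r), (n, r, a, w), (n, r, n, c), (n, r, n, n), (n, r, n, r), (n, r, n, w)}.
Joining (P ⨝ S) and R on A yields {(d, d, z, v, 32, c), (d, d, z, v, 37, z), (d, d, z, v, 9, t), (d, k, w, v, 32, c), (d, k, w, v, 37, z), (d, k, w, v, 9, t), (d, q, z, v, 32, c), (d, q, z, v, 37, z), (d, q, z, v, 9, t), (d, u, a, v, 32, c), (d, u, a, v, 37, z), (d, u, a, v, 9, t), (d, z, c, v, 32, c), (d, z, c, v, 37, z), (d, z, c, v, 9, t), (n, r, a, c, 8, r), (n, r, n, c, 8, r)}.
Filtering on E != c leaves {(d, d, z, v, 37, z), (d, d, z, v, 9, t), (d, k, w, v, 37, z), (d, k, w, v, 9, t), (d, q, z, v, 37, z), (d, q, z, v, 9, t), (d, u, a, v, 37, z), (d, u, a, v, 9, t), (d, z, c, v, 37, z), (d, z, c, v, 9, t), (n, r, a, c, 8, r), (n, r, n, c, 8, r)}.
π_{D, A} gives {(d, v), (k, v), (q, v), (r, c), (u, v), (z, v)} (6 duplicate(s) eliminated).

{(d, v), (k, v), (q, v), (r, c), (u, v), (z, v)}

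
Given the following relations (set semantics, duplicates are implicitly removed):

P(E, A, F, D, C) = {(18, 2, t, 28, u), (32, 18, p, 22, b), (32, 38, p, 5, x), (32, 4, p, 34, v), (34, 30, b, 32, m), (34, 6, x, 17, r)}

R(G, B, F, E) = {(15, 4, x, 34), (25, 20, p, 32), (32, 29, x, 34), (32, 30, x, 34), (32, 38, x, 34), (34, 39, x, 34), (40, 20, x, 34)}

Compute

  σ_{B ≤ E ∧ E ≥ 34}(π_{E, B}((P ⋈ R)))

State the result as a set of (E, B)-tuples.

{(34, 20), (34, 29), (34, 30), (34, 4)}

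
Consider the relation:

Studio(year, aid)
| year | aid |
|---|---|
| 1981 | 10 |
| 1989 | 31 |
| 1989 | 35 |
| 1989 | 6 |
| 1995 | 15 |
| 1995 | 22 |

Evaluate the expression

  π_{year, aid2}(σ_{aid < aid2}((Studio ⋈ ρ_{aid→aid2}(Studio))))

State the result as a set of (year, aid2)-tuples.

ρ[aid→aid2]: schema becomes (year, aid2); tuples unchanged.
Studio ⋈ ρ_{aid→aid2}(Studio) (natural join on year): {(1981, 10, 10), (1989, 31, 31), (1989, 31, 35), (1989, 31, 6), (1989, 35, 31), (1989, 35, 35), (1989, 35, 6), (1989, 6, 31), (1989, 6, 35), (1989, 6, 6), (1995, 15, 15), (1995, 15, 22), (1995, 22, 15), (1995, 22, 22)}
Apply σ_{aid < aid2}; surviving tuples: {(1989, 31, 35), (1989, 6, 31), (1989, 6, 35), (1995, 15, 22)}
π[year, aid2]: project onto (year, aid2) (1 duplicate(s) eliminated) → {(1989, 31), (1989, 35), (1995, 22)}

{(1989, 31), (1989, 35), (1995, 22)}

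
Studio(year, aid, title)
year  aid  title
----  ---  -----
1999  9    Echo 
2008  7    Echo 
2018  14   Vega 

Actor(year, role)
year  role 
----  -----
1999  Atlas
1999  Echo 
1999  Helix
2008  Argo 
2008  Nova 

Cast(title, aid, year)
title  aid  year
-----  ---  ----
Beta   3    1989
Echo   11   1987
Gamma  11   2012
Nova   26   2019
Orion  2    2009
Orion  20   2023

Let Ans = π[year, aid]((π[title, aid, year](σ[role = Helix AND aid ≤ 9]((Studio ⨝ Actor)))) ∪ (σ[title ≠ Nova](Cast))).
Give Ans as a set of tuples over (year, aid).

{(1987, 11), (1989, 3), (1999, 9), (2009, 2), (2012, 11), (2023, 20)}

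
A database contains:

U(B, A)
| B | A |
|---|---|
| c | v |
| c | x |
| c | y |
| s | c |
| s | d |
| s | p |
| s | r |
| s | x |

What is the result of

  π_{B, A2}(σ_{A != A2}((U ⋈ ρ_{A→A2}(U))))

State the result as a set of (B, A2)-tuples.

ρ[A→A2]: schema becomes (B, A2); tuples unchanged.
Natural join on B: {(c, v, v), (c, v, x), (c, v, y), (c, x, v), (c, x, x), (c, x, y), (c, y, v), (c, y, x), (c, y, y), (s, c, c), (s, c, d), (s, c, p), (s, c, r), (s, c, x), (s, d, c), (s, d, d), (s, d, p), (s, d, r), (s, d, x), (s, p, c), (s, p, d), (s, p, p), (s, p, r), (s, p, x), (s, r, c), (s, r, d), (s, r, p), (s, r, r), (s, r, x), (s, x, c), (s, x, d), (s, x, p), (s, x, r), (s, x, x)}
Selection A != A2: {(c, v, x), (c, v, y), (c, x, v), (c, x, y), (c, y, v), (c, y, x), (s, c, d), (s, c, p), (s, c, r), (s, c, x), (s, d, c), (s, d, p), (s, d, r), (s, d, x), (s, p, c), (s, p, d), (s, p, r), (s, p, x), (s, r, c), (s, r, d), (s, r, p), (s, r, x), (s, x, c), (s, x, d), (s, x, p), (s, x, r)}
π_{B, A2} gives {(c, v), (c, x), (c, y), (s, c), (s, d), (s, p), (s, r), (s, x)} (18 duplicate(s) eliminated).

{(c, v), (c, x), (c, y), (s, c), (s, d), (s, p), (s, r), (s, x)}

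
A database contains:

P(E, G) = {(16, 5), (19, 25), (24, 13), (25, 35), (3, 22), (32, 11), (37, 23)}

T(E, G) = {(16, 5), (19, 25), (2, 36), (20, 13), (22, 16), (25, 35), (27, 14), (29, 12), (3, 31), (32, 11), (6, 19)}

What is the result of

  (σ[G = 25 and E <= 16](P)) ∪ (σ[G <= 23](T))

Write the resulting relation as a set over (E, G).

Filtering on G = 25 and E <= 16 leaves {}.
Filtering on G <= 23 leaves {(16, 5), (20, 13), (22, 16), (27, 14), (29, 12), (32, 11), (6, 19)}.
Union: {} with {(16, 5), (20, 13), (22, 16), (27, 14), (29, 12), (32, 11), (6, 19)} → {(16, 5), (20, 13), (22, 16), (27, 14), (29, 12), (32, 11), (6, 19)}

{(16, 5), (20, 13), (22, 16), (27, 14), (29, 12), (32, 11), (6, 19)}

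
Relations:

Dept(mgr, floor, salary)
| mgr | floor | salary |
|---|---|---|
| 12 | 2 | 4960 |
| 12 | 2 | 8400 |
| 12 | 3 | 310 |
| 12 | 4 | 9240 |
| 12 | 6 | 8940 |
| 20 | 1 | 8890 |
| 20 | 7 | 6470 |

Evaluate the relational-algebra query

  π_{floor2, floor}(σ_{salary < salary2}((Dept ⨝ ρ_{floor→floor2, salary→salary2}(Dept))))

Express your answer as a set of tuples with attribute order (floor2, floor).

{(1, 7), (2, 2), (2, 3), (4, 2), (4, 3), (4, 6), (6, 2), (6, 3)}

ρ[floor→floor2, salary→salary2]: schema becomes (mgr, floor2, salary2); tuples unchanged.
Dept ⋈ ρ_{floor→floor2, salary→salary2}(Dept) (natural join on mgr): {(12, 2, 4960, 2, 4960), (12, 2, 4960, 2, 8400), (12, 2, 4960, 3, 310), (12, 2, 4960, 4, 9240), (12, 2, 4960, 6, 8940), (12, 2, 8400, 2, 4960), (12, 2, 8400, 2, 8400), (12, 2, 8400, 3, 310), (12, 2, 8400, 4, 9240), (12, 2, 8400, 6, 8940), (12, 3, 310, 2, 4960), (12, 3, 310, 2, 8400), (12, 3, 310, 3, 310), (12, 3, 310, 4, 9240), (12, 3, 310, 6, 8940), (12, 4, 9240, 2, 4960), (12, 4, 9240, 2, 8400), (12, 4, 9240, 3, 310), (12, 4, 9240, 4, 9240), (12, 4, 9240, 6, 8940), (12, 6, 8940, 2, 4960), (12, 6, 8940, 2, 8400), (12, 6, 8940, 3, 310), (12, 6, 8940, 4, 9240), (12, 6, 8940, 6, 8940), (20, 1, 8890, 1, 8890), (20, 1, 8890, 7, 6470), (20, 7, 6470, 1, 8890), (20, 7, 6470, 7, 6470)}
Apply σ_{salary < salary2}; surviving tuples: {(12, 2, 4960, 2, 8400), (12, 2, 4960, 4, 9240), (12, 2, 4960, 6, 8940), (12, 2, 8400, 4, 9240), (12, 2, 8400, 6, 8940), (12, 3, 310, 2, 4960), (12, 3, 310, 2, 8400), (12, 3, 310, 4, 9240), (12, 3, 310, 6, 8940), (12, 6, 8940, 4, 9240), (20, 7, 6470, 1, 8890)}
Projecting to floor2, floor (3 duplicate(s) eliminated): {(1, 7), (2, 2), (2, 3), (4, 2), (4, 3), (4, 6), (6, 2), (6, 3)}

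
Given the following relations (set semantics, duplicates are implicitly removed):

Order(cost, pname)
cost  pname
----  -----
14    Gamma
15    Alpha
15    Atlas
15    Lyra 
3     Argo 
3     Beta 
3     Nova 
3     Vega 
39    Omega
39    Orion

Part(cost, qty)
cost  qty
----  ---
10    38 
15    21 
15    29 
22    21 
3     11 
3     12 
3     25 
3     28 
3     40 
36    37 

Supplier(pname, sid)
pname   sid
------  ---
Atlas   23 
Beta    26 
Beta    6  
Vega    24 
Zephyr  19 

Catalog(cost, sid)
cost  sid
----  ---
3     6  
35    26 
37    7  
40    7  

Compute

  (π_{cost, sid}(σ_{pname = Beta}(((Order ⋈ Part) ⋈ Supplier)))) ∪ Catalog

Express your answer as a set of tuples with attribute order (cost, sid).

Joining Order and Part on cost yields {(15, Alpha, 21), (15, Alpha, 29), (15, Atlas, 21), (15, Atlas, 29), (15, Lyra, 21), (15, Lyra, 29), (3, Argo, 11), (3, Argo, 12), (3, Argo, 25), (3, Argo, 28), (3, Argo, 40), (3, Beta, 11), (3, Beta, 12), (3, Beta, 25), (3, Beta, 28), (3, Beta, 40), (3, Nova, 11), (3, Nova, 12), (3, Nova, 25), (3, Nova, 28), (3, Nova, 40), (3, Vega, 11), (3, Vega, 12), (3, Vega, 25), (3, Vega, 28), (3, Vega, 40)}.
Joining (Order ⋈ Part) and Supplier on pname yields {(15, Atlas, 21, 23), (15, Atlas, 29, 23), (3, Beta, 11, 26), (3, Beta, 11, 6), (3, Beta, 12, 26), (3, Beta, 12, 6), (3, Beta, 25, 26), (3, Beta, 25, 6), (3, Beta, 28, 26), (3, Beta, 28, 6), (3, Beta, 40, 26), (3, Beta, 40, 6), (3, Vega, 11, 24), (3, Vega, 12, 24), (3, Vega, 25, 24), (3, Vega, 28, 24), (3, Vega, 40, 24)}.
Filtering on pname = Beta leaves {(3, Beta, 11, 26), (3, Beta, 11, 6), (3, Beta, 12, 26), (3, Beta, 12, 6), (3, Beta, 25, 26), (3, Beta, 25, 6), (3, Beta, 28, 26), (3, Beta, 28, 6), (3, Beta, 40, 26), (3, Beta, 40, 6)}.
π_{cost, sid} gives {(3, 26), (3, 6)} (8 duplicate(s) eliminated).
Set union of the two operands is {(3, 26), (3, 6), (35, 26), (37, 7), (40, 7)}.

{(3, 26), (3, 6), (35, 26), (37, 7), (40, 7)}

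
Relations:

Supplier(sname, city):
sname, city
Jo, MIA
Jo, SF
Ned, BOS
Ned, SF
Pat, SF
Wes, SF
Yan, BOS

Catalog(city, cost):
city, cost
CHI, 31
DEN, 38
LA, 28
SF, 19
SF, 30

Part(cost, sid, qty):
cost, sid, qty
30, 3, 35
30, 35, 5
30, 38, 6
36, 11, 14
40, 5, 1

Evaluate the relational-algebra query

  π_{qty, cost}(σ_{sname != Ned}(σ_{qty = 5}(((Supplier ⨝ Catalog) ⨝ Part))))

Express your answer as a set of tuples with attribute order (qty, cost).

Supplier ⋈ Catalog (natural join on city): {(Jo, SF, 19), (Jo, SF, 30), (Ned, SF, 19), (Ned, SF, 30), (Pat, SF, 19), (Pat, SF, 30), (Wes, SF, 19), (Wes, SF, 30)}
(Supplier ⨝ Catalog) ⋈ Part (natural join on cost): {(Jo, SF, 30, 3, 35), (Jo, SF, 30, 35, 5), (Jo, SF, 30, 38, 6), (Ned, SF, 30, 3, 35), (Ned, SF, 30, 35, 5), (Ned, SF, 30, 38, 6), (Pat, SF, 30, 3, 35), (Pat, SF, 30, 35, 5), (Pat, SF, 30, 38, 6), (Wes, SF, 30, 3, 35), (Wes, SF, 30, 35, 5), (Wes, SF, 30, 38, 6)}
Apply σ_{qty = 5}; surviving tuples: {(Jo, SF, 30, 35, 5), (Ned, SF, 30, 35, 5), (Pat, SF, 30, 35, 5), (Wes, SF, 30, 35, 5)}
Apply σ_{sname != Ned}; surviving tuples: {(Jo, SF, 30, 35, 5), (Pat, SF, 30, 35, 5), (Wes, SF, 30, 35, 5)}
π[qty, cost]: project onto (qty, cost) (2 duplicate(s) eliminated) → {(5, 30)}

{(5, 30)}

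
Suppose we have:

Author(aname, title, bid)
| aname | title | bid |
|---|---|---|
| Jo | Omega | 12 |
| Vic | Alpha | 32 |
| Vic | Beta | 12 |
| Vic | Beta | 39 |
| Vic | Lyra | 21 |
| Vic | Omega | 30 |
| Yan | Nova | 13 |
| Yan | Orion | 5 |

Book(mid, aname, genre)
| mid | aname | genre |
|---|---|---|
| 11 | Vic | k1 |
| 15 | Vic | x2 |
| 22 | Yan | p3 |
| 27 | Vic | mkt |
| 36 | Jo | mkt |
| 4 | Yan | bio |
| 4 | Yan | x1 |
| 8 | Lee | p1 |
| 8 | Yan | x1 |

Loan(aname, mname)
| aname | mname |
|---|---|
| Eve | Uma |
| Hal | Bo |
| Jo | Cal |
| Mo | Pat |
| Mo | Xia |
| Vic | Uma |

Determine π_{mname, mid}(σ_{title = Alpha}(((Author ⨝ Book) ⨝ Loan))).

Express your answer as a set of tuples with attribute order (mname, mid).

Joining Author and Book on aname yields {(Jo, Omega, 12, 36, mkt), (Vic, Alpha, 32, 11, k1), (Vic, Alpha, 32, 15, x2), (Vic, Alpha, 32, 27, mkt), (Vic, Beta, 12, 11, k1), (Vic, Beta, 12, 15, x2), (Vic, Beta, 12, 27, mkt), (Vic, Beta, 39, 11, k1), (Vic, Beta, 39, 15, x2), (Vic, Beta, 39, 27, mkt), (Vic, Lyra, 21, 11, k1), (Vic, Lyra, 21, 15, x2), (Vic, Lyra, 21, 27, mkt), (Vic, Omega, 30, 11, k1), (Vic, Omega, 30, 15, x2), (Vic, Omega, 30, 27, mkt), (Yan, Nova, 13, 22, p3), (Yan, Nova, 13, 4, bio), (Yan, Nova, 13, 4, x1), (Yan, Nova, 13, 8, x1), (Yan, Orion, 5, 22, p3), (Yan, Orion, 5, 4, bio), (Yan, Orion, 5, 4, x1), (Yan, Orion, 5, 8, x1)}.
Joining (Author ⨝ Book) and Loan on aname yields {(Jo, Omega, 12, 36, mkt, Cal), (Vic, Alpha, 32, 11, k1, Uma), (Vic, Alpha, 32, 15, x2, Uma), (Vic, Alpha, 32, 27, mkt, Uma), (Vic, Beta, 12, 11, k1, Uma), (Vic, Beta, 12, 15, x2, Uma), (Vic, Beta, 12, 27, mkt, Uma), (Vic, Beta, 39, 11, k1, Uma), (Vic, Beta, 39, 15, x2, Uma), (Vic, Beta, 39, 27, mkt, Uma), (Vic, Lyra, 21, 11, k1, Uma), (Vic, Lyra, 21, 15, x2, Uma), (Vic, Lyra, 21, 27, mkt, Uma), (Vic, Omega, 30, 11, k1, Uma), (Vic, Omega, 30, 15, x2, Uma), (Vic, Omega, 30, 27, mkt, Uma)}.
Selection title = Alpha: {(Vic, Alpha, 32, 11, k1, Uma), (Vic, Alpha, 32, 15, x2, Uma), (Vic, Alpha, 32, 27, mkt, Uma)}
π[mname, mid]: project onto (mname, mid) → {(Uma, 11), (Uma, 15), (Uma, 27)}

{(Uma, 11), (Uma, 15), (Uma, 27)}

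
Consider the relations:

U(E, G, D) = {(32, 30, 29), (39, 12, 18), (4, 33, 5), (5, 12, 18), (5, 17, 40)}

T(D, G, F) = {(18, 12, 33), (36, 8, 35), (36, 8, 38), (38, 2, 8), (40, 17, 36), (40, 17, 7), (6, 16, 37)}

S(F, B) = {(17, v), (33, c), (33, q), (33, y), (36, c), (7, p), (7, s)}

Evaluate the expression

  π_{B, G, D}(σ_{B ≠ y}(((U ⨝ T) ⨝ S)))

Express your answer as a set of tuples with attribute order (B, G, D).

Joining U and T on G, D yields {(39, 12, 18, 33), (5, 12, 18, 33), (5, 17, 40, 36), (5, 17, 40, 7)}.
Joining (U ⨝ T) and S on F yields {(39, 12, 18, 33, c), (39, 12, 18, 33, q), (39, 12, 18, 33, y), (5, 12, 18, 33, c), (5, 12, 18, 33, q), (5, 12, 18, 33, y), (5, 17, 40, 36, c), (5, 17, 40, 7, p), (5, 17, 40, 7, s)}.
Selection B ≠ y: {(39, 12, 18, 33, c), (39, 12, 18, 33, q), (5, 12, 18, 33, c), (5, 12, 18, 33, q), (5, 17, 40, 36, c), (5, 17, 40, 7, p), (5, 17, 40, 7, s)}
π[B, G, D]: project onto (B, G, D) (2 duplicate(s) eliminated) → {(c, 12, 18), (c, 17, 40), (p, 17, 40), (q, 12, 18), (s, 17, 40)}

{(c, 12, 18), (c, 17, 40), (p, 17, 40), (q, 12, 18), (s, 17, 40)}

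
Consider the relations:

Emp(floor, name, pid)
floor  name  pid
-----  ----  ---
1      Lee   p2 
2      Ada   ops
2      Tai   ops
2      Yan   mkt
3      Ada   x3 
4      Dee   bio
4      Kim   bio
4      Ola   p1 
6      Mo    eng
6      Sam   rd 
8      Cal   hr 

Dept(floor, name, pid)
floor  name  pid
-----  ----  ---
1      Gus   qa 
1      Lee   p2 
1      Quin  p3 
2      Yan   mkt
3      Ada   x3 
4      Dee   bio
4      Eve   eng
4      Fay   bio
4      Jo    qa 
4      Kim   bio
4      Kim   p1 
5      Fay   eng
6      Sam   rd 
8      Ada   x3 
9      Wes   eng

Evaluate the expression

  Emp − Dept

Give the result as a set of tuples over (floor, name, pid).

{(2, Ada, ops), (2, Tai, ops), (4, Ola, p1), (6, Mo, eng), (8, Cal, hr)}

Difference: {(1, Lee, p2), (2, Ada, ops), (2, Tai, ops), (2, Yan, mkt), (3, Ada, x3), (4, Dee, bio), (4, Kim, bio), (4, Ola, p1), (6, Mo, eng), (6, Sam, rd), (8, Cal, hr)} with {(1, Gus, qa), (1, Lee, p2), (1, Quin, p3), (2, Yan, mkt), (3, Ada, x3), (4, Dee, bio), (4, Eve, eng), (4, Fay, bio), (4, Jo, qa), (4, Kim, bio), (4, Kim, p1), (5, Fay, eng), (6, Sam, rd), (8, Ada, x3), (9, Wes, eng)} → {(2, Ada, ops), (2, Tai, ops), (4, Ola, p1), (6, Mo, eng), (8, Cal, hr)}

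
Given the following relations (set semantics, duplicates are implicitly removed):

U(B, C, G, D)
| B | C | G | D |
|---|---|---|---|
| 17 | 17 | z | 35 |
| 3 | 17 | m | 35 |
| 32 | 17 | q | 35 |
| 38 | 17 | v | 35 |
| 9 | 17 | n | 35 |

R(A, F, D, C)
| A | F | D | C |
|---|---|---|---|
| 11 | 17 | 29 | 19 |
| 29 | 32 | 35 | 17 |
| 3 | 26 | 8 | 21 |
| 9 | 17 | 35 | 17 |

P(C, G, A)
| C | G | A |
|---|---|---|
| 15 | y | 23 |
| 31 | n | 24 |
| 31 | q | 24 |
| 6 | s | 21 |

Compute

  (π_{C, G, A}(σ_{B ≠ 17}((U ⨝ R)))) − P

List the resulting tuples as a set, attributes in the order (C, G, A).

{(17, m, 29), (17, m, 9), (17, n, 29), (17, n, 9), (17, q, 29), (17, q, 9), (17, v, 29), (17, v, 9)}

Joining U and R on C, D yields {(17, 17, z, 35, 29, 32), (17, 17, z, 35, 9, 17), (3, 17, m, 35, 29, 32), (3, 17, m, 35, 9, 17), (32, 17, q, 35, 29, 32), (32, 17, q, 35, 9, 17), (38, 17, v, 35, 29, 32), (38, 17, v, 35, 9, 17), (9, 17, n, 35, 29, 32), (9, 17, n, 35, 9, 17)}.
σ[B ≠ 17]: keep tuples satisfying B ≠ 17 → {(3, 17, m, 35, 29, 32), (3, 17, m, 35, 9, 17), (32, 17, q, 35, 29, 32), (32, 17, q, 35, 9, 17), (38, 17, v, 35, 29, 32), (38, 17, v, 35, 9, 17), (9, 17, n, 35, 29, 32), (9, 17, n, 35, 9, 17)}
π[C, G, A]: project onto (C, G, A) → {(17, m, 29), (17, m, 9), (17, n, 29), (17, n, 9), (17, q, 29), (17, q, 9), (17, v, 29), (17, v, 9)}
Taking the difference: {(17, m, 29), (17, m, 9), (17, n, 29), (17, n, 9), (17, q, 29), (17, q, 9), (17, v, 29), (17, v, 9)}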